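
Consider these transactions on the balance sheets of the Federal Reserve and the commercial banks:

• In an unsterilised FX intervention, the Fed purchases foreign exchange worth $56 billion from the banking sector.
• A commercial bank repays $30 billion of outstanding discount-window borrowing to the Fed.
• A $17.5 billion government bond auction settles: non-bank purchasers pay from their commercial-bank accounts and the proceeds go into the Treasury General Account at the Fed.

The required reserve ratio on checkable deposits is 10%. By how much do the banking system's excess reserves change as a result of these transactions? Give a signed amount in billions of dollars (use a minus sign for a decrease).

+$10.25 billion

FX purchase $56 billion: reserves +$56B, deposits 0.
Discount-window repayment $30 billion: reserves −$30B, deposits 0.
Government account inflow $17.5 billion: reserves −$17.5B, deposits −$17.5B.
Totals: Δreserves = +$8.5B, Δdeposits = −$17.5B.
Δrequired reserves = 10% × −$17.5B = −$1.75B.
Δexcess reserves = Δreserves − Δrequired = +$8.5B − (−$1.75B) = +$10.25 billion.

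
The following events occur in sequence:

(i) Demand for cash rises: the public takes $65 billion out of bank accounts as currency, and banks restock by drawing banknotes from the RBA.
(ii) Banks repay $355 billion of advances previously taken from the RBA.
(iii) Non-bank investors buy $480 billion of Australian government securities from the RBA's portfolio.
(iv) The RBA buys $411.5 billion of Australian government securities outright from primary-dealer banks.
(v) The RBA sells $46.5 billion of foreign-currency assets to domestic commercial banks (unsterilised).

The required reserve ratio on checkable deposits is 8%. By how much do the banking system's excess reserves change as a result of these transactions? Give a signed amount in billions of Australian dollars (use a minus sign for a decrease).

-$491.4 billion

Currency withdrawal $65 billion: reserves −$65B, deposits −$65B.
Discount-window repayment $355 billion: reserves −$355B, deposits 0.
Asset sale (to non-banks) $480 billion: reserves −$480B, deposits −$480B.
OMO purchase (from banks) $411.5 billion: reserves +$411.5B, deposits 0.
FX sale $46.5 billion: reserves −$46.5B, deposits 0.
Totals: Δreserves = −$535B, Δdeposits = −$545B.
Δrequired reserves = 8% × −$545B = −$43.6B.
Δexcess reserves = Δreserves − Δrequired = −$535B − (−$43.6B) = -$491.4 billion.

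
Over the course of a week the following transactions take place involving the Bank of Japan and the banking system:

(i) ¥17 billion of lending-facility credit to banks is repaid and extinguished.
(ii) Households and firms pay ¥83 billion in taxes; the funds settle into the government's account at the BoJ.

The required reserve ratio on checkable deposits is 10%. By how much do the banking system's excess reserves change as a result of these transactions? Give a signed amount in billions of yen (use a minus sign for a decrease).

Discount-window repayment ¥17 billion: reserves −¥17B, deposits 0.
Government account inflow ¥83 billion: reserves −¥83B, deposits −¥83B.
Totals: Δreserves = −¥100B, Δdeposits = −¥83B.
Δrequired reserves = 10% × −¥83B = −¥8.3B.
Δexcess reserves = Δreserves − Δrequired = −¥100B − (−¥8.3B) = -¥91.7 billion.

-¥91.7 billion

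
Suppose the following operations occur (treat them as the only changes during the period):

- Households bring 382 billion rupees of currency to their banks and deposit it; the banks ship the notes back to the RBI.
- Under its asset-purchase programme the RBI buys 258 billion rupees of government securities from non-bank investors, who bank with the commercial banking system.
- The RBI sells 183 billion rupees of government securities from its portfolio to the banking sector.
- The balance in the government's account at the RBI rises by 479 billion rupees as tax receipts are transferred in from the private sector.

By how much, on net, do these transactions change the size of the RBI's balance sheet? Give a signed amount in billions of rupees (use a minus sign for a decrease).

+75 billion

RBI balance sheet:
  Assets:      Securities +75B
  Liabilities: Bank reserves −22B, Currency in circulation −382B, Government deposits +479B
Change in total RBI assets = +75 billion.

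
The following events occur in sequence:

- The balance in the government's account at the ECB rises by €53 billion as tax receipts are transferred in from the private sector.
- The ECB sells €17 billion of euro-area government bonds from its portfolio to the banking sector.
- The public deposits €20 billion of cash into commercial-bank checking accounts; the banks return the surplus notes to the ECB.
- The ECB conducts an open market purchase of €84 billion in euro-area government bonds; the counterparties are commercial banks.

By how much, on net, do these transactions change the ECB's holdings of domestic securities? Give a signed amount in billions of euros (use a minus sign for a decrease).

Government account inflow €53 billion: the ECB's securities portfolio is untouched → 0.
OMO sale (to banks) €17 billion: securities removed from the ECB's portfolio → −€17B.
Currency deposit €20 billion: the ECB's securities portfolio is untouched → 0.
OMO purchase (from banks) €84 billion: securities added to the ECB's portfolio → +€84B.
Net: 0 − 17 + 0 + 84 = +€67 billion.

+€67 billion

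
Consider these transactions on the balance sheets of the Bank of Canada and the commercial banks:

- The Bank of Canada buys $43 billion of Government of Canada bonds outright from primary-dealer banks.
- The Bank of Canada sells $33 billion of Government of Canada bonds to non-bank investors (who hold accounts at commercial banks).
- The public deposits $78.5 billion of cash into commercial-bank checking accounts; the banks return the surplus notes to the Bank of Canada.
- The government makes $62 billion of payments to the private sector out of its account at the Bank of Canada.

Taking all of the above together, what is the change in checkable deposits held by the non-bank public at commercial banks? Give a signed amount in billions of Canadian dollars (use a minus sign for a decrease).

OMO purchase (from banks) $43 billion: the counterparty is a bank, so public deposits are unchanged → 0.
Asset sale (to non-banks) $33 billion: non-bank counterparties' bank balances fall → −$33B.
Currency deposit $78.5 billion: non-bank counterparties' bank balances rise → +$78.5B.
Government spending $62 billion: non-bank counterparties' bank balances rise → +$62B.
Net: 0 − 33 + 78.5 + 62 = +$107.5 billion.

+$107.5 billion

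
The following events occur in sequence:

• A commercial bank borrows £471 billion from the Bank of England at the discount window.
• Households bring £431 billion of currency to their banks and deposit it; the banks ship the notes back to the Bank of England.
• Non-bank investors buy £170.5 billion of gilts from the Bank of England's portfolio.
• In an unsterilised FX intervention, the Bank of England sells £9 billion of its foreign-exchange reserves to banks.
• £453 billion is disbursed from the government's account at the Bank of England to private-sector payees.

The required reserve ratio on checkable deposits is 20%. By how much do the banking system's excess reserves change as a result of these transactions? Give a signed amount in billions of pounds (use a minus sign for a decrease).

+£1032.8 billion

Discount-window loan £471 billion: reserves +£471B, deposits 0.
Currency deposit £431 billion: reserves +£431B, deposits +£431B.
Asset sale (to non-banks) £170.5 billion: reserves −£170.5B, deposits −£170.5B.
FX sale £9 billion: reserves −£9B, deposits 0.
Government spending £453 billion: reserves +£453B, deposits +£453B.
Totals: Δreserves = +£1175.5B, Δdeposits = +£713.5B.
Δrequired reserves = 20% × +£713.5B = +£142.7B.
Δexcess reserves = Δreserves − Δrequired = +£1175.5B − (+£142.7B) = +£1032.8 billion.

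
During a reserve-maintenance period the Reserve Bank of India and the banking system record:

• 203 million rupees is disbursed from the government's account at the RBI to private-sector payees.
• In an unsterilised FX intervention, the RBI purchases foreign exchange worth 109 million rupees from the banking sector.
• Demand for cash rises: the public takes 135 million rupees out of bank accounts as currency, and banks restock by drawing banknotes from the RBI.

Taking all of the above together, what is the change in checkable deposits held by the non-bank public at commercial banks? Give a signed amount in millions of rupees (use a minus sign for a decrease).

+68 million

RBI balance sheet:
  Assets:      Foreign assets +109M
  Liabilities: Bank reserves +177M, Currency in circulation +135M, Government deposits −203M
Commercial banking system:
  Assets:      Reserves at CB +177M, Foreign assets −109M
  Liabilities: Checkable deposits +68M
So the change in checkable deposits held by the non-bank public at commercial banks is +68 million.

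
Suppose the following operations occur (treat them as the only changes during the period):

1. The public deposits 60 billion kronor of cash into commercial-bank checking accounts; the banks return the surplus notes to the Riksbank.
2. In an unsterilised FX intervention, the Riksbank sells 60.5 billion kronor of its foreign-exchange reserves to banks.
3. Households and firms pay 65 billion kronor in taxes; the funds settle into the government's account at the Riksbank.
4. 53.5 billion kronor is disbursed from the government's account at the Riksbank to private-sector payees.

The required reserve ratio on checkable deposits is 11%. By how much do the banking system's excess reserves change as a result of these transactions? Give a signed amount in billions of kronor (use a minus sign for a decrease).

-17.335 billion

Currency deposit 60 billion kronor: reserves +60B, deposits +60B.
FX sale 60.5 billion kronor: reserves −60.5B, deposits 0.
Government account inflow 65 billion kronor: reserves −65B, deposits −65B.
Government spending 53.5 billion kronor: reserves +53.5B, deposits +53.5B.
Totals: Δreserves = −12B, Δdeposits = +48.5B.
Δrequired reserves = 11% × +48.5B = +5.335B.
Δexcess reserves = Δreserves − Δrequired = −12B − (+5.335B) = -17.335 billion.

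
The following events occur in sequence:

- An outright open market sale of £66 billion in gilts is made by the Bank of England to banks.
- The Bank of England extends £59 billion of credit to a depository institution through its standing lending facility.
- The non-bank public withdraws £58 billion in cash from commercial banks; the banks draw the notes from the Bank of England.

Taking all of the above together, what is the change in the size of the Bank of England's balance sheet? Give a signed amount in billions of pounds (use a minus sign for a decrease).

Bank of England balance sheet:
  Assets:      Securities −£66B, Loans to banks +£59B
  Liabilities: Bank reserves −£65B, Currency in circulation +£58B
Change in total Bank of England assets = -£7 billion.

-£7 billion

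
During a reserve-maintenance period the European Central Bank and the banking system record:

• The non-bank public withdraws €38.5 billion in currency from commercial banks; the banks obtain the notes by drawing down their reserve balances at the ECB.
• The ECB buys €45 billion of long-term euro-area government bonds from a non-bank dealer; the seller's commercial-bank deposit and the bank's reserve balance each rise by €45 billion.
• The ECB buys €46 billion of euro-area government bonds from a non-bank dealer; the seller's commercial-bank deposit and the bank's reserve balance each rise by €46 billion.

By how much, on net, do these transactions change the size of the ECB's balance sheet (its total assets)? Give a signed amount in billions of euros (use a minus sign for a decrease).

ECB balance sheet:
  Assets:      Securities +€91B
  Liabilities: Bank reserves +€52.5B, Currency in circulation +€38.5B
Commercial banking system:
  Assets:      Reserves at CB +€52.5B
  Liabilities: Checkable deposits +€52.5B
Change in total ECB assets = +€91 billion.

+€91 billion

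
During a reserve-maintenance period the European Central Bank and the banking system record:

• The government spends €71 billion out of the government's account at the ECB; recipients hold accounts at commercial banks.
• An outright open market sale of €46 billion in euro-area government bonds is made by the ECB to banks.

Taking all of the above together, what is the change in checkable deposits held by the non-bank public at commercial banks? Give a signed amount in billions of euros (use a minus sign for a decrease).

Government spending €71 billion: non-bank counterparties' bank balances rise → +€71B.
OMO sale (to banks) €46 billion: the counterparty is a bank, so public deposits are unchanged → 0.
Net: 71 + 0 = +€71 billion.

+€71 billion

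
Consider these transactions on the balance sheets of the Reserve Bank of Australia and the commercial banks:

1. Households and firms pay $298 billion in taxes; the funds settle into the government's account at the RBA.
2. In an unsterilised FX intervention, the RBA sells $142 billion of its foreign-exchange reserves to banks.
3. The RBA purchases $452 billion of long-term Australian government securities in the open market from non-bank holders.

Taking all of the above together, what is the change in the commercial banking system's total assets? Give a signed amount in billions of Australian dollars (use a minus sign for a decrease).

RBA balance sheet:
  Assets:      Securities +$452B, Foreign assets −$142B
  Liabilities: Bank reserves +$12B, Government deposits +$298B
Commercial banking system:
  Assets:      Reserves at CB +$12B, Foreign assets +$142B
  Liabilities: Checkable deposits +$154B
Change in total bank assets = +$154 billion.

+$154 billion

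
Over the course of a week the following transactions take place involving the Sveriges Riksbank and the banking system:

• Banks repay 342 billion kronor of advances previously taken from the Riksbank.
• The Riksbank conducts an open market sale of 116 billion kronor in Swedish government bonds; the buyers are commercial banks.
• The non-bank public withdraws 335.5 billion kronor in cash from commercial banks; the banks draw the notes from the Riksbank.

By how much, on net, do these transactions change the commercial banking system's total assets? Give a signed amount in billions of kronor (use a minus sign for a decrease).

Discount-window repayment 342 billion kronor: bank balance sheets shrink → −342B.
OMO sale (to banks) 116 billion kronor: just an asset swap on bank balance sheets → 0.
Currency withdrawal 335.5 billion kronor: bank balance sheets shrink → −335.5B.
Net: −342 + 0 − 335.5 = -677.5 billion.

-677.5 billion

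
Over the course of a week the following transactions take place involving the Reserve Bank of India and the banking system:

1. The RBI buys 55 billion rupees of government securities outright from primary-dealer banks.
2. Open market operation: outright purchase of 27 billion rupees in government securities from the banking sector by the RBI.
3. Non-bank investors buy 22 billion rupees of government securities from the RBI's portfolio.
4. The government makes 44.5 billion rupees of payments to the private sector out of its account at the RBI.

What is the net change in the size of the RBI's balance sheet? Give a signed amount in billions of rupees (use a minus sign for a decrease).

+60 billion

OMO purchase (from banks) 55 billion rupees: an RBI asset is acquired → +55B.
OMO purchase (from banks) 27 billion rupees: an RBI asset is acquired → +27B.
Asset sale (to non-banks) 22 billion rupees: an RBI asset is shed → −22B.
Government spending 44.5 billion rupees: only the composition of liabilities changes → 0.
Net: 55 + 27 − 22 + 0 = +60 billion.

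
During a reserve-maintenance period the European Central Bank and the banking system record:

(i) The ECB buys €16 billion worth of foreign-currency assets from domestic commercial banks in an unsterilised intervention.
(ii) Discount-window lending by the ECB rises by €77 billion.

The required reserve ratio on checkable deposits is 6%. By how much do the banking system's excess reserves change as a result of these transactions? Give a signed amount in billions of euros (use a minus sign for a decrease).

FX purchase €16 billion: reserves +€16B, deposits 0.
Discount-window loan €77 billion: reserves +€77B, deposits 0.
Totals: Δreserves = +€93B, Δdeposits = 0.
Δrequired reserves = 6% × 0 = 0.
Δexcess reserves = Δreserves − Δrequired = +€93B − (0) = +€93 billion.

+€93 billion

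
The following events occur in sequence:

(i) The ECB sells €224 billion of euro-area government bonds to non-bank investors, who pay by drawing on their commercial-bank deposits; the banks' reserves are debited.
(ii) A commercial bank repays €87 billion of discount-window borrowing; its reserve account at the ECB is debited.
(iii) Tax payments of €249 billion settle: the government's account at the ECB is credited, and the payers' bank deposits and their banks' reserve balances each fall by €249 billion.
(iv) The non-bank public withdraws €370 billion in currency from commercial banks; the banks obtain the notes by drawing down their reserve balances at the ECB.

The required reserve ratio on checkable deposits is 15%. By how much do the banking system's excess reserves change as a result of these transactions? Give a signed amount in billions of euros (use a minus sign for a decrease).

Asset sale (to non-banks) €224 billion: reserves −€224B, deposits −€224B.
Discount-window repayment €87 billion: reserves −€87B, deposits 0.
Government account inflow €249 billion: reserves −€249B, deposits −€249B.
Currency withdrawal €370 billion: reserves −€370B, deposits −€370B.
Totals: Δreserves = −€930B, Δdeposits = −€843B.
Δrequired reserves = 15% × −€843B = −€126.45B.
Δexcess reserves = Δreserves − Δrequired = −€930B − (−€126.45B) = -€803.55 billion.

-€803.55 billion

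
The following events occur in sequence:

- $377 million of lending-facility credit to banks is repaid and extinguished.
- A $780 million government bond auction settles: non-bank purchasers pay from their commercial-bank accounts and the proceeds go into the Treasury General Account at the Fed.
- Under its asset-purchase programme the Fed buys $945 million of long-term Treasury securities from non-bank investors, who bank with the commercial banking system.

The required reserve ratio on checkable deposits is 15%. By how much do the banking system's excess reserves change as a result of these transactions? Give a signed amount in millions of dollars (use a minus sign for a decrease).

-$236.75 million

Discount-window repayment $377 million: reserves −$377M, deposits 0.
Government account inflow $780 million: reserves −$780M, deposits −$780M.
Asset purchase (from non-banks) $945 million: reserves +$945M, deposits +$945M.
Totals: Δreserves = −$212M, Δdeposits = +$165M.
Δrequired reserves = 15% × +$165M = +$24.75M.
Δexcess reserves = Δreserves − Δrequired = −$212M − (+$24.75M) = -$236.75 million.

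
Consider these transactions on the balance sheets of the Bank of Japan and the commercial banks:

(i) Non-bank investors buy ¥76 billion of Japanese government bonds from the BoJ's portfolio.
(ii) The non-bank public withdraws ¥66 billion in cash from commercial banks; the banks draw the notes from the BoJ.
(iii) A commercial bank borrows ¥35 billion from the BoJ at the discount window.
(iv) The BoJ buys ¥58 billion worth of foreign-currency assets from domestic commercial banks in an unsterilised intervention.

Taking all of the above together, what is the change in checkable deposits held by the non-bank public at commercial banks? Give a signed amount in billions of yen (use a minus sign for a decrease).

-¥142 billion

Asset sale (to non-banks) ¥76 billion: non-bank counterparties' bank balances fall → −¥76B.
Currency withdrawal ¥66 billion: non-bank counterparties' bank balances fall → −¥66B.
Discount-window loan ¥35 billion: the counterparty is a bank, so public deposits are unchanged → 0.
FX purchase ¥58 billion: the counterparty is a bank, so public deposits are unchanged → 0.
Net: −76 − 66 + 0 + 0 = -¥142 billion.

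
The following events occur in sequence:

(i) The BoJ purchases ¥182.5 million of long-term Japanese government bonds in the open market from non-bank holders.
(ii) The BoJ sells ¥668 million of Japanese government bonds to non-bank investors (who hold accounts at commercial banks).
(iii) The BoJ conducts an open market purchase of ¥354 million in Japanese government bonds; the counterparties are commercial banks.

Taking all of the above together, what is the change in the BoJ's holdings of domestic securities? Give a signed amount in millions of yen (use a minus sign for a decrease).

-¥131.5 million

Asset purchase (from non-banks) ¥182.5 million: securities added to the BoJ's portfolio → +¥182.5M.
Asset sale (to non-banks) ¥668 million: securities removed from the BoJ's portfolio → −¥668M.
OMO purchase (from banks) ¥354 million: securities added to the BoJ's portfolio → +¥354M.
Net: 182.5 − 668 + 354 = -¥131.5 million.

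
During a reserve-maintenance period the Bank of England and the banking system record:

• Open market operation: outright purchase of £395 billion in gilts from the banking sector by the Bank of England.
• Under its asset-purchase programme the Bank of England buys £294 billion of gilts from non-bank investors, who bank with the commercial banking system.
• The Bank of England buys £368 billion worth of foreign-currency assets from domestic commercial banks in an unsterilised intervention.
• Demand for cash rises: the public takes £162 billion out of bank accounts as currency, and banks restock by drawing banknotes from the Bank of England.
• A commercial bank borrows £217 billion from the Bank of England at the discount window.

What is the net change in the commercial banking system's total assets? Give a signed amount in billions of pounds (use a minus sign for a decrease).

+£349 billion

OMO purchase (from banks) £395 billion: just an asset swap on bank balance sheets → 0.
Asset purchase (from non-banks) £294 billion: bank balance sheets expand → +£294B.
FX purchase £368 billion: just an asset swap on bank balance sheets → 0.
Currency withdrawal £162 billion: bank balance sheets shrink → −£162B.
Discount-window loan £217 billion: bank balance sheets expand → +£217B.
Net: 0 + 294 + 0 − 162 + 217 = +£349 billion.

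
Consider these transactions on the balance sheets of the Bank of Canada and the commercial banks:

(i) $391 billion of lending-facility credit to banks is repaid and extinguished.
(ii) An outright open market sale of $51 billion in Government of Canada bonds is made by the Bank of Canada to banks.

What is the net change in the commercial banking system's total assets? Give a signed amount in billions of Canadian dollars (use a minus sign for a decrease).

Discount-window repayment $391 billion: bank balance sheets shrink → −$391B.
OMO sale (to banks) $51 billion: just an asset swap on bank balance sheets → 0.
Net: −391 + 0 = -$391 billion.

-$391 billion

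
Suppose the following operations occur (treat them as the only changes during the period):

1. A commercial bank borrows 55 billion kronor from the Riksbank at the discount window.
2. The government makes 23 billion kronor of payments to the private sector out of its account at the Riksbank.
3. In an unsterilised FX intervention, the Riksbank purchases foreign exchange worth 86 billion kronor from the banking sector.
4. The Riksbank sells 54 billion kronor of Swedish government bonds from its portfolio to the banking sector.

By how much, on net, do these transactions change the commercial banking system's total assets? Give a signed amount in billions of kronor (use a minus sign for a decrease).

Riksbank balance sheet:
  Assets:      Securities −54B, Loans to banks +55B, Foreign assets +86B
  Liabilities: Bank reserves +110B, Government deposits −23B
Commercial banking system:
  Assets:      Reserves at CB +110B, Securities +54B, Foreign assets −86B
  Liabilities: Checkable deposits +23B, Borrowings from CB +55B
Change in total bank assets = +78 billion.

+78 billion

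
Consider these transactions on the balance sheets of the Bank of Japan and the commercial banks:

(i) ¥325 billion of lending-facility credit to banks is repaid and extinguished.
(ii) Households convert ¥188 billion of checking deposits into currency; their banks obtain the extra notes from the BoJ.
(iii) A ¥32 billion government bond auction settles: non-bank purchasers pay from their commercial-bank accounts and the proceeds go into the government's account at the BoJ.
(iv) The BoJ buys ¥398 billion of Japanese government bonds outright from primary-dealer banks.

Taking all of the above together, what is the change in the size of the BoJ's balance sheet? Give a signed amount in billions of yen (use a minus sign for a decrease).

BoJ balance sheet:
  Assets:      Securities +¥398B, Loans to banks −¥325B
  Liabilities: Bank reserves −¥147B, Currency in circulation +¥188B, Government deposits +¥32B
Commercial banking system:
  Assets:      Reserves at CB −¥147B, Securities −¥398B
  Liabilities: Checkable deposits −¥220B, Borrowings from CB −¥325B
Change in total BoJ assets = +¥73 billion.

+¥73 billion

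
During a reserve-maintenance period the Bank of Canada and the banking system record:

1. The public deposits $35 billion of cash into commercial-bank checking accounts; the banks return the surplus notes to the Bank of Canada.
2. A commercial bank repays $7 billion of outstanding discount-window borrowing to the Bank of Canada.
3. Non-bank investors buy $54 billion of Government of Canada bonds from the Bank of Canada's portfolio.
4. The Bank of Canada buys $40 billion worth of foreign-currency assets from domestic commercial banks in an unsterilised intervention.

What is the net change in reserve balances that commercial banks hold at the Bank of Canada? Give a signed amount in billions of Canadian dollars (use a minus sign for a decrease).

+$14 billion

Bank of Canada balance sheet:
  Assets:      Securities −$54B, Loans to banks −$7B, Foreign assets +$40B
  Liabilities: Bank reserves +$14B, Currency in circulation −$35B
Commercial banking system:
  Assets:      Reserves at CB +$14B, Foreign assets −$40B
  Liabilities: Checkable deposits −$19B, Borrowings from CB −$7B
So the change in reserve balances that commercial banks hold at the Bank of Canada is +$14 billion.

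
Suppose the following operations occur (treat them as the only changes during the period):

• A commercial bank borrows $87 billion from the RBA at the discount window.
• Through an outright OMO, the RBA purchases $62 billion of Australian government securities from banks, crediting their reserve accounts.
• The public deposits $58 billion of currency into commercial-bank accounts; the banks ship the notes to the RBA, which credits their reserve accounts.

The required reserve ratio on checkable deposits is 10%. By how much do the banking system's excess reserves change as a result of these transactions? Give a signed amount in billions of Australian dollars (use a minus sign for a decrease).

+$201.2 billion

Discount-window loan $87 billion: reserves +$87B, deposits 0.
OMO purchase (from banks) $62 billion: reserves +$62B, deposits 0.
Currency deposit $58 billion: reserves +$58B, deposits +$58B.
Totals: Δreserves = +$207B, Δdeposits = +$58B.
Δrequired reserves = 10% × +$58B = +$5.8B.
Δexcess reserves = Δreserves − Δrequired = +$207B − (+$5.8B) = +$201.2 billion.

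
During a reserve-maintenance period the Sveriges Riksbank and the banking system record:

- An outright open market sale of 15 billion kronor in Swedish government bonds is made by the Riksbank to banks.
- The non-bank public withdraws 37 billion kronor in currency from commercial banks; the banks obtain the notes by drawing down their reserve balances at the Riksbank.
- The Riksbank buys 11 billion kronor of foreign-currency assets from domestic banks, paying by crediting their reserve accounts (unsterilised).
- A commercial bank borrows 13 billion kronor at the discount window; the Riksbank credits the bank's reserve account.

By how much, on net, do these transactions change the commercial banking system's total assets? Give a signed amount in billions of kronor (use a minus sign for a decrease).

-24 billion

Riksbank balance sheet:
  Assets:      Securities −15B, Loans to banks +13B, Foreign assets +11B
  Liabilities: Bank reserves −28B, Currency in circulation +37B
Commercial banking system:
  Assets:      Reserves at CB −28B, Securities +15B, Foreign assets −11B
  Liabilities: Checkable deposits −37B, Borrowings from CB +13B
Change in total bank assets = -24 billion.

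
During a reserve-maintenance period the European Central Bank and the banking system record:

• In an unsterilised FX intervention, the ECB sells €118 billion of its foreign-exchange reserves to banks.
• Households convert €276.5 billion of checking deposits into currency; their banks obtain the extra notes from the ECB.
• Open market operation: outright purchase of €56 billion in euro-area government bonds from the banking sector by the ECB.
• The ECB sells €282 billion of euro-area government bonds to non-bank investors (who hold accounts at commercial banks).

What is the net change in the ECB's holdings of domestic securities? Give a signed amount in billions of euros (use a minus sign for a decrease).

FX sale €118 billion: the ECB's securities portfolio is untouched → 0.
Currency withdrawal €276.5 billion: the ECB's securities portfolio is untouched → 0.
OMO purchase (from banks) €56 billion: securities added to the ECB's portfolio → +€56B.
Asset sale (to non-banks) €282 billion: securities removed from the ECB's portfolio → −€282B.
Net: 0 + 0 + 56 − 282 = -€226 billion.

-€226 billion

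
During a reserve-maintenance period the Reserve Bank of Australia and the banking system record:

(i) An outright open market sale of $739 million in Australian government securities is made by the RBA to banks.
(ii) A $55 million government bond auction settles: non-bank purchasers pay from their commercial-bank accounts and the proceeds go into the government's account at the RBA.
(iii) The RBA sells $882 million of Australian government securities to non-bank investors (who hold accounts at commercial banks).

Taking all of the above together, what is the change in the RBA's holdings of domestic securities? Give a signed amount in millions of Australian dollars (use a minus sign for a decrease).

OMO sale (to banks) $739 million: securities removed from the RBA's portfolio → −$739M.
Government account inflow $55 million: the RBA's securities portfolio is untouched → 0.
Asset sale (to non-banks) $882 million: securities removed from the RBA's portfolio → −$882M.
Net: −739 + 0 − 882 = -$1621 million.

-$1621 million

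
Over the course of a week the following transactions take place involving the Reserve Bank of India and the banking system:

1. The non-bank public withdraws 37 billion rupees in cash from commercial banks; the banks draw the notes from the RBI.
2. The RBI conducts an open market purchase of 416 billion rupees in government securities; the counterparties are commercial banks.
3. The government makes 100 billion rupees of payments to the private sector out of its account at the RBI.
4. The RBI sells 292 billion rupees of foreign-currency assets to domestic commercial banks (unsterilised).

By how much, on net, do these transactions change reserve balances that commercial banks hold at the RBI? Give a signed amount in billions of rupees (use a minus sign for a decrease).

RBI balance sheet:
  Assets:      Securities +416B, Foreign assets −292B
  Liabilities: Bank reserves +187B, Currency in circulation +37B, Government deposits −100B
So the change in reserve balances that commercial banks hold at the RBI is +187 billion.

+187 billion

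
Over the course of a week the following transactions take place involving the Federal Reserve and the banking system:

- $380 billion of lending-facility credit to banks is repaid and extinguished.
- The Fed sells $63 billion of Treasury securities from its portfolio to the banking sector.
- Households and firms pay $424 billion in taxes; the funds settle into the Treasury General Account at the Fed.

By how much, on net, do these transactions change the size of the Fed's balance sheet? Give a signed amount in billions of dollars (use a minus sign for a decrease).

-$443 billion

Discount-window repayment $380 billion: a Fed asset is shed → −$380B.
OMO sale (to banks) $63 billion: a Fed asset is shed → −$63B.
Government account inflow $424 billion: only the composition of liabilities changes → 0.
Net: −380 − 63 + 0 = -$443 billion.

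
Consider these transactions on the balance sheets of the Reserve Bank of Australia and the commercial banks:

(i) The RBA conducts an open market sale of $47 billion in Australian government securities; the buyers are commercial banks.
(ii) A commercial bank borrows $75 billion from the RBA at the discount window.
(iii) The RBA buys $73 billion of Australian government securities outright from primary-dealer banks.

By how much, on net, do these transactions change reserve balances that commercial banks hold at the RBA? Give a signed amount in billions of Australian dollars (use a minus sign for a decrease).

+$101 billion

RBA balance sheet:
  Assets:      Securities +$26B, Loans to banks +$75B
  Liabilities: Bank reserves +$101B
Commercial banking system:
  Assets:      Reserves at CB +$101B, Securities −$26B
  Liabilities: Borrowings from CB +$75B
So the change in reserve balances that commercial banks hold at the RBA is +$101 billion.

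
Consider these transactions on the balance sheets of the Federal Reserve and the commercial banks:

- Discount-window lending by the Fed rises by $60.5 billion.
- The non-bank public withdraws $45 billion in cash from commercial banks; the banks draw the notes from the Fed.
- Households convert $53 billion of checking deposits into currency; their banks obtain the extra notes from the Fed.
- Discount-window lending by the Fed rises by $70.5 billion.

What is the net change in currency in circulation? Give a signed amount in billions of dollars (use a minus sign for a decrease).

Discount-window loan $60.5 billion: no currency enters or leaves circulation → 0.
Currency withdrawal $45 billion: notes leave the central bank → +$45B.
Currency withdrawal $53 billion: notes leave the central bank → +$53B.
Discount-window loan $70.5 billion: no currency enters or leaves circulation → 0.
Net: 0 + 45 + 53 + 0 = +$98 billion.

+$98 billion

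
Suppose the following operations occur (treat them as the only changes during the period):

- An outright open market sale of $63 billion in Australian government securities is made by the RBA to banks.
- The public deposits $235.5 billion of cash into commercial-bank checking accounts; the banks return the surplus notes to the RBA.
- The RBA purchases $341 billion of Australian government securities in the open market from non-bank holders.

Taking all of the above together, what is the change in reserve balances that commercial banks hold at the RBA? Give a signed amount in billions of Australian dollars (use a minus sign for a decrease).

+$513.5 billion

RBA balance sheet:
  Assets:      Securities +$278B
  Liabilities: Bank reserves +$513.5B, Currency in circulation −$235.5B
So the change in reserve balances that commercial banks hold at the RBA is +$513.5 billion.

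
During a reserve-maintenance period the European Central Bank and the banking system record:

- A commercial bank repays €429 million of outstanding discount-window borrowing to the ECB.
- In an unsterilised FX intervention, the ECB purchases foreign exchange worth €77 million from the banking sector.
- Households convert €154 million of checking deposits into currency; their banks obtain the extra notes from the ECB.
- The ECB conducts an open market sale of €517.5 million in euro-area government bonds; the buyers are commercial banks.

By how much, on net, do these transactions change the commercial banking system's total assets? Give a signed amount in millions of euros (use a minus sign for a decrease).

-€583 million

Discount-window repayment €429 million: bank balance sheets shrink → −€429M.
FX purchase €77 million: just an asset swap on bank balance sheets → 0.
Currency withdrawal €154 million: bank balance sheets shrink → −€154M.
OMO sale (to banks) €517.5 million: just an asset swap on bank balance sheets → 0.
Net: −429 + 0 − 154 + 0 = -€583 million.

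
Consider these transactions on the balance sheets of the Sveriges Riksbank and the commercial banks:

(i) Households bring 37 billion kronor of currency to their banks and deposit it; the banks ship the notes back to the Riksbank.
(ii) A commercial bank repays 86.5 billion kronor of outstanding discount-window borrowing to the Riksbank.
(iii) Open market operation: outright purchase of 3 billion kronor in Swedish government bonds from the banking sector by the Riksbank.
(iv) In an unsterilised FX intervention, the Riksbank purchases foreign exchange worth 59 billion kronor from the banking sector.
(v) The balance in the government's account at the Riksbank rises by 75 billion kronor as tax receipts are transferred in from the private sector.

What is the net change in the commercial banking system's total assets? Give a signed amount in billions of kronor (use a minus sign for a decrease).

Riksbank balance sheet:
  Assets:      Securities +3B, Loans to banks −86.5B, Foreign assets +59B
  Liabilities: Bank reserves −62.5B, Currency in circulation −37B, Government deposits +75B
Commercial banking system:
  Assets:      Reserves at CB −62.5B, Securities −3B, Foreign assets −59B
  Liabilities: Checkable deposits −38B, Borrowings from CB −86.5B
Change in total bank assets = -124.5 billion.

-124.5 billion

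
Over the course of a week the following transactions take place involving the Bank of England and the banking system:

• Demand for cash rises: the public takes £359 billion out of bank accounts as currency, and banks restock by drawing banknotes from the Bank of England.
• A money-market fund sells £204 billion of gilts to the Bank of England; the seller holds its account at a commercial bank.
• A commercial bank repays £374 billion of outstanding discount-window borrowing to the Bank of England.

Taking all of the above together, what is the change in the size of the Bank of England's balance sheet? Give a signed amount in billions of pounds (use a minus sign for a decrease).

-£170 billion

Bank of England balance sheet:
  Assets:      Securities +£204B, Loans to banks −£374B
  Liabilities: Bank reserves −£529B, Currency in circulation +£359B
Change in total Bank of England assets = -£170 billion.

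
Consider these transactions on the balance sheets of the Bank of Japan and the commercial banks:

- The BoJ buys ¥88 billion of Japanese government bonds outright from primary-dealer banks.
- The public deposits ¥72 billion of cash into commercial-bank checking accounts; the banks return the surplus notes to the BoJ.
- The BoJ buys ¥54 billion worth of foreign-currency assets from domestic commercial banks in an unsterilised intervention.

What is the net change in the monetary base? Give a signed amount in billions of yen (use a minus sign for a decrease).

BoJ balance sheet:
  Assets:      Securities +¥88B, Foreign assets +¥54B
  Liabilities: Bank reserves +¥214B, Currency in circulation −¥72B
Monetary base = currency + reserves: −¥72B + (+¥214B) = +¥142 billion.

+¥142 billion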